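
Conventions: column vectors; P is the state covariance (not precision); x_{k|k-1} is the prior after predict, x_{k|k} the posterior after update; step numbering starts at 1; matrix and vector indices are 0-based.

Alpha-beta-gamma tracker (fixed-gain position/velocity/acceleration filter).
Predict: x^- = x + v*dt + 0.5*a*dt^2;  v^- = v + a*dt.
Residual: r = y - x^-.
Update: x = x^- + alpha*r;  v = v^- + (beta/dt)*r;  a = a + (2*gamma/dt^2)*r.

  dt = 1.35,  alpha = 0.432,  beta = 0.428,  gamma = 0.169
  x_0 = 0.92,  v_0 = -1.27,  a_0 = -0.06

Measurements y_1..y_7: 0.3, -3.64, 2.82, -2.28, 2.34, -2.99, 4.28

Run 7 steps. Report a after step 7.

a_post = -0.4510

step 1: x_pred=-0.8492  r=1.1492  x^+=-0.3527  v^+=-0.9867  a^+=0.1531
step 2: x_pred=-1.5452  r=-2.0948  x^+=-2.4502  v^+=-1.4441  a^+=-0.2354
step 3: x_pred=-4.6141  r=7.4341  x^+=-1.4026  v^+=0.5951  a^+=1.1434
step 4: x_pred=0.4426  r=-2.7226  x^+=-0.7335  v^+=1.2754  a^+=0.6384
step 5: x_pred=1.5700  r=0.7700  x^+=1.9027  v^+=2.3814  a^+=0.7812
step 6: x_pred=5.8294  r=-8.8194  x^+=2.0194  v^+=0.6400  a^+=-0.8544
step 7: x_pred=2.1048  r=2.1752  x^+=3.0445  v^+=0.1761  a^+=-0.4510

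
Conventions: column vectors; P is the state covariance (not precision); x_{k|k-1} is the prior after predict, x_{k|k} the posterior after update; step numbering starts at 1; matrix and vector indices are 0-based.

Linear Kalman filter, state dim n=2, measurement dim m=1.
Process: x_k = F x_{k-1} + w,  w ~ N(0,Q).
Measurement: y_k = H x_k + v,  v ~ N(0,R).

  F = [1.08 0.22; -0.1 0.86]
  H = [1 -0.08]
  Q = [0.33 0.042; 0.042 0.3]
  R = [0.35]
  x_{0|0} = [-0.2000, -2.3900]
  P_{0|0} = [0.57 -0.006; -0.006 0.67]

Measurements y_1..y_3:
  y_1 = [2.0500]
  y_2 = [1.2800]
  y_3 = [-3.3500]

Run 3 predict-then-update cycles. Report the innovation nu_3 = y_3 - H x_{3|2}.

step 1: x^-=[-0.7418, -2.0354]  P^-=[1.0244 0.1018; 0.1018 0.8023]  S=[1.3633]  K=[0.7455; 0.0276]  nu=[2.6290]  x^+=[1.2180, -1.9629]  P^+=[0.2668 0.0737; 0.0737 0.8012]
step 2: x^-=[0.8836, -1.8099]  P^-=[0.7150 0.2316; 0.2316 0.8826]  S=[1.0336]  K=[0.6738; 0.1558]  nu=[0.2516]  x^+=[1.0532, -1.7707]  P^+=[0.2457 0.1231; 0.1231 0.8575]
step 3: x^-=[0.7478, -1.6281]  P^-=[0.7166 0.2894; 0.2894 0.9155]  S=[1.0262]  K=[0.6758; 0.2106]  nu=[-4.2281]  x^+=[-2.1094, -2.5186]  P^+=[0.2480 0.1433; 0.1433 0.8700]

innov = [-4.2281]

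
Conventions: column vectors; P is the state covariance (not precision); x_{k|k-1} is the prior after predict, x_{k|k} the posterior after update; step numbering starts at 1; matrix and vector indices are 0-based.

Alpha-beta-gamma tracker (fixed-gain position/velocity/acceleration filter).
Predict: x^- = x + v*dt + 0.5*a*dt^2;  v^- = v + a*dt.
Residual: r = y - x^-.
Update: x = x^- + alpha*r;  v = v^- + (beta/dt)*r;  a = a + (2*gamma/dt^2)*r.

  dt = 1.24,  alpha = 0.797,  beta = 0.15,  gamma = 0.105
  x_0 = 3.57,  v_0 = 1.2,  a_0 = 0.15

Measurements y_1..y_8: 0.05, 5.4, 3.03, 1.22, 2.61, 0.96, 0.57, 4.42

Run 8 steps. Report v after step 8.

step 1: x_pred=5.1733  r=-5.1233  x^+=1.0900  v^+=0.7662  a^+=-0.5497
step 2: x_pred=1.6175  r=3.7825  x^+=4.6322  v^+=0.5421  a^+=-0.0331
step 3: x_pred=5.2789  r=-2.2489  x^+=3.4865  v^+=0.2290  a^+=-0.3403
step 4: x_pred=3.5089  r=-2.2889  x^+=1.6846  v^+=-0.4698  a^+=-0.6529
step 5: x_pred=0.6001  r=2.0099  x^+=2.2020  v^+=-1.0363  a^+=-0.3784
step 6: x_pred=0.6261  r=0.3339  x^+=0.8922  v^+=-1.4651  a^+=-0.3328
step 7: x_pred=-1.1803  r=1.7503  x^+=0.2147  v^+=-1.6660  a^+=-0.0937
step 8: x_pred=-1.9232  r=6.3432  x^+=3.1323  v^+=-1.0149  a^+=0.7726

v_post = -1.0149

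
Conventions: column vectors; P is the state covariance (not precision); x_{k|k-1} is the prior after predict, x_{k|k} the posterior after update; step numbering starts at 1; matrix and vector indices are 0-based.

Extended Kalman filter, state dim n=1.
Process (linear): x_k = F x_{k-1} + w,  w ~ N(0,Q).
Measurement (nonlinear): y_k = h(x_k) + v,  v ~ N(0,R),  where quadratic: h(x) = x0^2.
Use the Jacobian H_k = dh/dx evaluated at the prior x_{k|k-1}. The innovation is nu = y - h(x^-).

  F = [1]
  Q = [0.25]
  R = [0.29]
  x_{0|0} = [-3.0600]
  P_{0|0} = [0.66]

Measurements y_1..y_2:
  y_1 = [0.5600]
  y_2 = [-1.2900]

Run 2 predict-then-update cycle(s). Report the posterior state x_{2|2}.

x_post = [-0.5376]

step 1: x^-=[-3.0600]  P^-=[0.9100]  H_jac=[-6.1200]  S=[34.3735]  K=[-0.1620]  nu=[-8.8036]  x^+=[-1.6336]  P^+=[0.0077]
step 2: x^-=[-1.6336]  P^-=[0.2577]  H_jac=[-3.2673]  S=[3.0407]  K=[-0.2769]  nu=[-3.9588]  x^+=[-0.5376]  P^+=[0.0246]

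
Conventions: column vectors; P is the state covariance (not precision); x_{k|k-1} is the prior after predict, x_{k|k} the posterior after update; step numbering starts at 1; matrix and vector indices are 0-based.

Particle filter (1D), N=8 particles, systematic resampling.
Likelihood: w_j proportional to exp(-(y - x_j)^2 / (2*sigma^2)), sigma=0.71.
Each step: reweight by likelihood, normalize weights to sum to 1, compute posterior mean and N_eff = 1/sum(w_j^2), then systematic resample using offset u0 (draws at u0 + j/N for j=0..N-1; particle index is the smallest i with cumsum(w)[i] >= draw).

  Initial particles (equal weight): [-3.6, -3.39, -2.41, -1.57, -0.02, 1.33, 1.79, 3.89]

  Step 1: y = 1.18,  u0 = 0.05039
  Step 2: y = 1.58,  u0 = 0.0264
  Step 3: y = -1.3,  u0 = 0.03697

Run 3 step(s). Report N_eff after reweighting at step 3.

N_eff = 5.4334

step 1: w=[0.0000, 0.0000, 0.0000, 0.0003, 0.1255, 0.5119, 0.3619, 0.0004]  mean=1.3271  Neff=2.4461  idx=[4, 5, 5, 5, 5, 6, 6, 6]
step 2: w=[0.0118, 0.1401, 0.1401, 0.1401, 0.1401, 0.1427, 0.1427, 0.1427]  mean=1.5110  Neff=7.1599  idx=[1, 1, 2, 3, 4, 5, 6, 7]
step 3: w=[0.1915, 0.1915, 0.1915, 0.1915, 0.1915, 0.0141, 0.0141, 0.0141]  mean=1.3494  Neff=5.4334  idx=[0, 0, 1, 2, 2, 3, 4, 4]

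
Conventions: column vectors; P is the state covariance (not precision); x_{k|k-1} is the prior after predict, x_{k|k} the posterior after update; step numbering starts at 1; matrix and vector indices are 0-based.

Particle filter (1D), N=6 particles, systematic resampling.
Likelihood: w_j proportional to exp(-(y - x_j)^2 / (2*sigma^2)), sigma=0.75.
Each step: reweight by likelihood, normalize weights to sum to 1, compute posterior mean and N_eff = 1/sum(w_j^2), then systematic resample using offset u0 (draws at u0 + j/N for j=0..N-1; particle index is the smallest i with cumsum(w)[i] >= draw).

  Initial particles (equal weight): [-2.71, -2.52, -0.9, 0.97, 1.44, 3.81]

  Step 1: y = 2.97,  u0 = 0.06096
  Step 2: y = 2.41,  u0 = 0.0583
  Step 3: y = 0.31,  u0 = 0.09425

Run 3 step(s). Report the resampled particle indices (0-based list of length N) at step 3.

step 1: w=[0.0000, 0.0000, 0.0000, 0.0416, 0.1816, 0.7769]  mean=3.2616  Neff=1.5668  idx=[4, 5, 5, 5, 5, 5]
step 2: w=[0.3310, 0.1338, 0.1338, 0.1338, 0.1338, 0.1338]  mean=3.0255  Neff=5.0231  idx=[0, 0, 1, 2, 3, 5]
step 3: w=[0.4999, 0.4999, 0.0000, 0.0000, 0.0000, 0.0000]  mean=1.4403  Neff=2.0005  idx=[0, 0, 0, 1, 1, 1]

resampled_idx = [0, 0, 0, 1, 1, 1]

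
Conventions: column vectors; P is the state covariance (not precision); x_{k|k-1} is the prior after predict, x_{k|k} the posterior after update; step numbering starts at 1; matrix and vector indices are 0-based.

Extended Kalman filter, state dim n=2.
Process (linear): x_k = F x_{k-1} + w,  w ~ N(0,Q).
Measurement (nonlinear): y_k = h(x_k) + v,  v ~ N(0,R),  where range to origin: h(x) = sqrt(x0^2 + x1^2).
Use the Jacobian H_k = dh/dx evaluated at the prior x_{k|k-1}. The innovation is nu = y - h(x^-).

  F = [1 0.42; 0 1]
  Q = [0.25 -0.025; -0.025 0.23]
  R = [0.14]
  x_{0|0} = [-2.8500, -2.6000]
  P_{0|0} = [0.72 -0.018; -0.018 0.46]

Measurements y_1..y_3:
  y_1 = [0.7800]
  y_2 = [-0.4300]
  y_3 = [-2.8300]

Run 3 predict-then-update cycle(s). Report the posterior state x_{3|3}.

x_post = [0.7791, -2.1904]

step 1: x^-=[-3.9420, -2.6000]  P^-=[1.0360 0.1502; 0.1502 0.6900]  H_jac=[-0.8348 -0.5506]  S=[1.2092]  K=[-0.7836; -0.4179]  nu=[-3.9422]  x^+=[-0.8528, -0.9527]  P^+=[0.2935 -0.2458; -0.2458 0.4789]
step 2: x^-=[-1.2529, -0.9527]  P^-=[0.4215 -0.0696; -0.0696 0.7089]  H_jac=[-0.7960 -0.6053]  S=[0.5997]  K=[-0.4893; -0.6230]  nu=[-2.0040]  x^+=[-0.2724, 0.2958]  P^+=[0.2780 -0.2524; -0.2524 0.4761]
step 3: x^-=[-0.1482, 0.2958]  P^-=[0.3999 -0.0775; -0.0775 0.7061]  H_jac=[-0.4479 0.8941]  S=[0.8467]  K=[-0.2934; 0.7866]  nu=[-3.1609]  x^+=[0.7791, -2.1904]  P^+=[0.3271 0.1179; 0.1179 0.1822]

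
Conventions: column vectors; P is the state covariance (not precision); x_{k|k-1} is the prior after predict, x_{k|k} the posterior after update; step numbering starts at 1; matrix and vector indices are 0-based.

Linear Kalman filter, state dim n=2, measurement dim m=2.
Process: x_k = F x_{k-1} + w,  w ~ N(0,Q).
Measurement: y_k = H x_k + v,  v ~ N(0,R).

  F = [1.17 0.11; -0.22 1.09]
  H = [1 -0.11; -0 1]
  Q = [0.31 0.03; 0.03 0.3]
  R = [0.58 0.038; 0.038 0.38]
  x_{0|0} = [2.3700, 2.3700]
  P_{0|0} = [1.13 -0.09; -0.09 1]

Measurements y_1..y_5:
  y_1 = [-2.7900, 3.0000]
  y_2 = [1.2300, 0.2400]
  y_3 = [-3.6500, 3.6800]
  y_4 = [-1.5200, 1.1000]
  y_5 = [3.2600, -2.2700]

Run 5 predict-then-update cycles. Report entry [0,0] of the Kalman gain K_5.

K[0,0] = 0.5710

step 1: x^-=[3.0336, 2.0619]  P^-=[1.8458 -0.2536; -0.2536 1.5860]  S=[2.5008 -0.3900; -0.3900 1.9660]  K=[0.7524 0.0203; -0.0468 0.7974]  nu=[-5.5968, 0.9381]  x^+=[-1.1584, 3.0718]  P^+=[0.4412 0.0363; 0.0363 0.3012]
step 2: x^-=[-1.0175, 3.6032]  P^-=[0.9269 -0.0020; -0.0020 0.6619]  S=[1.5153 -0.0368; -0.0368 1.0419]  K=[0.6123 0.0197; -0.0340 0.6341]  nu=[2.6438, -3.3632]  x^+=[0.5351, 1.3809]  P^+=[0.3593 0.0308; 0.0308 0.2397]
step 3: x^-=[0.7779, 1.3875]  P^-=[0.8126 0.0047; 0.0047 0.5874]  S=[1.3987 -0.0219; -0.0219 0.9674]  K=[0.5809 0.0180; -0.0333 0.6064]  nu=[-4.2753, 2.2925]  x^+=[-1.6642, 2.9202]  P^+=[0.3408 0.0289; 0.0289 0.2292]
step 4: x^-=[-1.6259, 3.5491]  P^-=[0.7867 0.0059; 0.0059 0.5749]  S=[1.3724 -0.0193; -0.0193 0.9549]  K=[0.5730 0.0178; -0.0333 0.6014]  nu=[0.4963, -2.4491]  x^+=[-1.3851, 2.0597]  P^+=[0.3362 0.0285; 0.0285 0.2273]
step 5: x^-=[-1.3940, 2.5499]  P^-=[0.7803 0.0064; 0.0064 0.5726]  S=[1.3658 -0.0186; -0.0186 0.9526]  K=[0.5710 0.0179; -0.0333 0.6004]  nu=[4.9345, -4.8199]  x^+=[1.3376, -0.5083]  P^+=[0.3350 0.0285; 0.0285 0.2269]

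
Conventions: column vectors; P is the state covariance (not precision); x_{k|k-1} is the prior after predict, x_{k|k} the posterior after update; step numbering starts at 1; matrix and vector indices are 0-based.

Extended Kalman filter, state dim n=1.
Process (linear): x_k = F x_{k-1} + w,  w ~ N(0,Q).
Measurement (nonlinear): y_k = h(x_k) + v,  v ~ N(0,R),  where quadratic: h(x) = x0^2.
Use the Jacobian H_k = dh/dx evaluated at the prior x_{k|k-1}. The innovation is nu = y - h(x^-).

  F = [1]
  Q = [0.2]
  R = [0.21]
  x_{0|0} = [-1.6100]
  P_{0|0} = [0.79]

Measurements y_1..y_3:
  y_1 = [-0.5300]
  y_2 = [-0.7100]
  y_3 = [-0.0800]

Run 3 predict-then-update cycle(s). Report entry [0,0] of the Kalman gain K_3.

K[0,0] = -0.2498

step 1: x^-=[-1.6100]  P^-=[0.9900]  H_jac=[-3.2200]  S=[10.4747]  K=[-0.3043]  nu=[-3.1221]  x^+=[-0.6598]  P^+=[0.0198]
step 2: x^-=[-0.6598]  P^-=[0.2198]  H_jac=[-1.3197]  S=[0.5929]  K=[-0.4894]  nu=[-1.1454]  x^+=[-0.0993]  P^+=[0.0779]
step 3: x^-=[-0.0993]  P^-=[0.2779]  H_jac=[-0.1987]  S=[0.2210]  K=[-0.2498]  nu=[-0.0899]  x^+=[-0.0769]  P^+=[0.2641]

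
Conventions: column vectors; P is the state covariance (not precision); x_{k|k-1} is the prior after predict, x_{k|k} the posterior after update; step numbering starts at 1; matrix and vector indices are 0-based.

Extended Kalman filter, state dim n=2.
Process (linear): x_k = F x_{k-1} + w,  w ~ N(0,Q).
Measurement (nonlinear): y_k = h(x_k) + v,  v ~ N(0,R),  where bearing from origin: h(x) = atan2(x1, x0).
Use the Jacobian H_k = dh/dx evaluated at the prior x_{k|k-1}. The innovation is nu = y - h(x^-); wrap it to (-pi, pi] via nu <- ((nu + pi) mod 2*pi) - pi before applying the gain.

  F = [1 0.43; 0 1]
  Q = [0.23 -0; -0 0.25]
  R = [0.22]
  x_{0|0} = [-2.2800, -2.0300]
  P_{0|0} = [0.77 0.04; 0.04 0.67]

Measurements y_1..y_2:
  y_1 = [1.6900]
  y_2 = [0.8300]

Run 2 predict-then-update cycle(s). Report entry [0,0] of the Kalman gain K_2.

step 1: x^-=[-3.1529, -2.0300]  P^-=[1.1583 0.3281; 0.3281 0.9200]  H_jac=[0.1444 -0.2242]  S=[0.2692]  K=[0.3479; -0.5904]  nu=[-2.0236]  x^+=[-3.8570, -0.8352]  P^+=[1.1257 0.3834; 0.3834 0.8262]
step 2: x^-=[-4.2161, -0.8352]  P^-=[1.8382 0.7386; 0.7386 1.0762]  H_jac=[0.0452 -0.2282]  S=[0.2646]  K=[-0.3231; -0.8021]  nu=[-2.5072]  x^+=[-3.4061, 1.1759]  P^+=[1.8106 0.6701; 0.6701 0.9059]

K[0,0] = -0.3231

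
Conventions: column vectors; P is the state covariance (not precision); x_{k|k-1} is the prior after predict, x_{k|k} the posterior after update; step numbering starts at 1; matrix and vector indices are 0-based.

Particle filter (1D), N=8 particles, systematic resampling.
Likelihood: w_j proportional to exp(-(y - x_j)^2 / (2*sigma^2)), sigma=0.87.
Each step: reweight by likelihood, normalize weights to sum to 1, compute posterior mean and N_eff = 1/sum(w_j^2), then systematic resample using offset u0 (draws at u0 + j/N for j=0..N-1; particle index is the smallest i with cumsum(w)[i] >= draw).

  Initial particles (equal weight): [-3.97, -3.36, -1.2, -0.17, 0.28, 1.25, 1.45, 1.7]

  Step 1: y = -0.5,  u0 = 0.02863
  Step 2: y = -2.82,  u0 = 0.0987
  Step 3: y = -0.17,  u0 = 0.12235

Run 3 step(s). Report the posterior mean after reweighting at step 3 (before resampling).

post_mean = -0.9697

step 1: w=[0.0001, 0.0017, 0.2802, 0.3604, 0.2591, 0.0512, 0.0314, 0.0158]  mean=-0.1948  Neff=3.5794  idx=[2, 2, 2, 3, 3, 4, 4, 5]
step 2: w=[0.3196, 0.3196, 0.3196, 0.0175, 0.0175, 0.0032, 0.0032, 0.0000]  mean=-1.1545  Neff=3.2576  idx=[0, 0, 1, 1, 1, 2, 2, 3]
step 3: w=[0.1109, 0.1109, 0.1109, 0.1109, 0.1109, 0.1109, 0.1109, 0.2236]  mean=-0.9697  Neff=7.3476  idx=[1, 2, 3, 4, 5, 6, 7, 7]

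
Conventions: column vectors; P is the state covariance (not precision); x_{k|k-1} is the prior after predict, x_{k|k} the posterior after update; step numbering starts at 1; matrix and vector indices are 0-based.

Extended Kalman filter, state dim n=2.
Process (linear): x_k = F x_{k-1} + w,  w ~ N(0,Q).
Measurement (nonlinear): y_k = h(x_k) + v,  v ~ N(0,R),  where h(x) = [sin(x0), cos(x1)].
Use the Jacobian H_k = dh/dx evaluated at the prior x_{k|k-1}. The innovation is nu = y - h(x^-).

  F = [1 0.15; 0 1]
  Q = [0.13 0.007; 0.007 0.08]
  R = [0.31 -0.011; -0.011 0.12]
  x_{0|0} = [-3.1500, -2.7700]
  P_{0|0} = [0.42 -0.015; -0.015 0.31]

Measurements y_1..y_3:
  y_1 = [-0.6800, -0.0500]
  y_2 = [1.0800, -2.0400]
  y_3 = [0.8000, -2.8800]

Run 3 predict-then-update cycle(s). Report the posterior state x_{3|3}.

x_post = [-4.1390, -2.8639]

step 1: x^-=[-3.5655, -2.7700]  P^-=[0.5525 0.0385; 0.0385 0.3900]  H_jac=[-0.9115 0.0000; 0.0000 0.3631]  S=[0.7690 -0.0237; -0.0237 0.1714]  K=[-0.6551 -0.0092; -0.0202 0.8233]  nu=[-1.0913, 0.8818]  x^+=[-2.8586, -2.0220]  P^+=[0.2227 0.0168; 0.0168 0.2727]
step 2: x^-=[-3.1619, -2.0220]  P^-=[0.3639 0.0647; 0.0647 0.3527]  H_jac=[-0.9998 0.0000; 0.0000 0.8999]  S=[0.6737 -0.0692; -0.0692 0.4056]  K=[-0.5346 0.0523; -0.0159 0.7798]  nu=[1.0596, -1.6040]  x^+=[-3.8124, -3.2896]  P^+=[0.1663 0.0135; 0.0135 0.1042]
step 3: x^-=[-4.3058, -3.2896]  P^-=[0.3027 0.0361; 0.0361 0.1842]  H_jac=[-0.3955 0.0000; 0.0000 -0.1474]  S=[0.3573 -0.0089; -0.0089 0.1240]  K=[-0.3367 -0.0671; -0.0455 -0.2222]  nu=[-0.1185, -1.8909]  x^+=[-4.1390, -2.8639]  P^+=[0.2621 0.0295; 0.0295 0.1775]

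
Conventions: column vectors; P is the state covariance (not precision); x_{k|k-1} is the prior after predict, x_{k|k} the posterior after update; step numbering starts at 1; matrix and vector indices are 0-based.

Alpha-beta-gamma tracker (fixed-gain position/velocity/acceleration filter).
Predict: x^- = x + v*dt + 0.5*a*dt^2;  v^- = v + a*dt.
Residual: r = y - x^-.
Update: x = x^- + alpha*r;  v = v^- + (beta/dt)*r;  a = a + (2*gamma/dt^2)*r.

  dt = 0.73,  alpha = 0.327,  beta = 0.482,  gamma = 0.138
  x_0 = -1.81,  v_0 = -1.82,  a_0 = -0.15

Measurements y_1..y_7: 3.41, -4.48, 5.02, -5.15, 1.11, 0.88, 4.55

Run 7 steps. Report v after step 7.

v_post = 1.7582

step 1: x_pred=-3.1786  r=6.5886  x^+=-1.0241  v^+=2.4208  a^+=3.2624
step 2: x_pred=1.6123  r=-6.0923  x^+=-0.3799  v^+=0.7797  a^+=0.1070
step 3: x_pred=0.2178  r=4.8022  x^+=1.7881  v^+=4.0286  a^+=2.5942
step 4: x_pred=5.4202  r=-10.5702  x^+=1.9638  v^+=-1.0569  a^+=-2.8804
step 5: x_pred=0.4247  r=0.6853  x^+=0.6488  v^+=-2.7071  a^+=-2.5254
step 6: x_pred=-2.0003  r=2.8803  x^+=-1.0584  v^+=-2.6489  a^+=-1.0337
step 7: x_pred=-3.2676  r=7.8176  x^+=-0.7112  v^+=1.7582  a^+=3.0152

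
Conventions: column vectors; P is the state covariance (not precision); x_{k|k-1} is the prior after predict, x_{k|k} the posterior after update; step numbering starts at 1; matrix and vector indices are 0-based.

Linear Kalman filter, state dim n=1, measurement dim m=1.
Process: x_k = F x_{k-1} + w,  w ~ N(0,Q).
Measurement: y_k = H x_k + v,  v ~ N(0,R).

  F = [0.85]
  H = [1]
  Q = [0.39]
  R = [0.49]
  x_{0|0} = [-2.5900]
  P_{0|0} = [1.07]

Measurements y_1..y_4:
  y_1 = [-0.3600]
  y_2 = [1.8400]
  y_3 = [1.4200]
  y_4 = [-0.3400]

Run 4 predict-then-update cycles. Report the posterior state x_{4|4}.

x_post = [0.2221]

step 1: x^-=[-2.2015]  P^-=[1.1631]  S=[1.6531]  K=[0.7036]  nu=[1.8415]  x^+=[-0.9059]  P^+=[0.3448]
step 2: x^-=[-0.7700]  P^-=[0.6391]  S=[1.1291]  K=[0.5660]  nu=[2.6100]  x^+=[0.7073]  P^+=[0.2774]
step 3: x^-=[0.6012]  P^-=[0.5904]  S=[1.0804]  K=[0.5465]  nu=[0.8188]  x^+=[1.0487]  P^+=[0.2678]
step 4: x^-=[0.8914]  P^-=[0.5835]  S=[1.0735]  K=[0.5435]  nu=[-1.2314]  x^+=[0.2221]  P^+=[0.2663]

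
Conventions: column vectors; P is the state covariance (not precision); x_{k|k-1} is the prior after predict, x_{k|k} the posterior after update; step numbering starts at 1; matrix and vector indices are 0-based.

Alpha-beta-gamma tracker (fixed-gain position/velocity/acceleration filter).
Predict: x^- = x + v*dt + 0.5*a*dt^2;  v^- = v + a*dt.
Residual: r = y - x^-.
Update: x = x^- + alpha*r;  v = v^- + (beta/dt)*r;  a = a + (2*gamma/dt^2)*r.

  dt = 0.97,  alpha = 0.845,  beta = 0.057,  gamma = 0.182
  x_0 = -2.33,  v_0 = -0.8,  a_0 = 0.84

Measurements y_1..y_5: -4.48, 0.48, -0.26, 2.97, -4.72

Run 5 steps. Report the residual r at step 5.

resid = -11.9141

step 1: x_pred=-2.7108  r=-1.7692  x^+=-4.2058  v^+=-0.0892  a^+=0.1556
step 2: x_pred=-4.2191  r=4.6991  x^+=-0.2484  v^+=0.3379  a^+=1.9735
step 3: x_pred=1.0078  r=-1.2678  x^+=-0.0635  v^+=2.1776  a^+=1.4830
step 4: x_pred=2.7465  r=0.2235  x^+=2.9354  v^+=3.6293  a^+=1.5695
step 5: x_pred=7.1941  r=-11.9141  x^+=-2.8733  v^+=4.4516  a^+=-3.0397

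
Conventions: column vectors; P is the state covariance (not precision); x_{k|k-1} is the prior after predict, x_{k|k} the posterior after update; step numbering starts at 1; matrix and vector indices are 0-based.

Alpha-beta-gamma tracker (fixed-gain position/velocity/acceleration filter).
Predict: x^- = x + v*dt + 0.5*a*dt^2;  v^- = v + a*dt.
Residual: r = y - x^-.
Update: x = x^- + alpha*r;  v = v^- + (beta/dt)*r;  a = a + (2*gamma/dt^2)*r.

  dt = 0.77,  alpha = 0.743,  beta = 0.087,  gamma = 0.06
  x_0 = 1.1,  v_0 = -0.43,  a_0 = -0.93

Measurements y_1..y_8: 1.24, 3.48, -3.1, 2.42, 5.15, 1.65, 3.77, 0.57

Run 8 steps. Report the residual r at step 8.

step 1: x_pred=0.4932  r=0.7468  x^+=1.0481  v^+=-1.0617  a^+=-0.7789
step 2: x_pred=-0.0003  r=3.4803  x^+=2.5856  v^+=-1.2682  a^+=-0.0744
step 3: x_pred=1.5870  r=-4.6870  x^+=-1.8955  v^+=-1.8551  a^+=-1.0231
step 4: x_pred=-3.6272  r=6.0472  x^+=0.8659  v^+=-1.9596  a^+=0.2008
step 5: x_pred=-0.5835  r=5.7335  x^+=3.6765  v^+=-1.1571  a^+=1.3613
step 6: x_pred=3.1890  r=-1.5390  x^+=2.0455  v^+=-0.2829  a^+=1.0498
step 7: x_pred=2.1389  r=1.6311  x^+=3.3508  v^+=0.7098  a^+=1.3799
step 8: x_pred=4.3064  r=-3.7364  x^+=1.5303  v^+=1.3501  a^+=0.6237

resid = -3.7364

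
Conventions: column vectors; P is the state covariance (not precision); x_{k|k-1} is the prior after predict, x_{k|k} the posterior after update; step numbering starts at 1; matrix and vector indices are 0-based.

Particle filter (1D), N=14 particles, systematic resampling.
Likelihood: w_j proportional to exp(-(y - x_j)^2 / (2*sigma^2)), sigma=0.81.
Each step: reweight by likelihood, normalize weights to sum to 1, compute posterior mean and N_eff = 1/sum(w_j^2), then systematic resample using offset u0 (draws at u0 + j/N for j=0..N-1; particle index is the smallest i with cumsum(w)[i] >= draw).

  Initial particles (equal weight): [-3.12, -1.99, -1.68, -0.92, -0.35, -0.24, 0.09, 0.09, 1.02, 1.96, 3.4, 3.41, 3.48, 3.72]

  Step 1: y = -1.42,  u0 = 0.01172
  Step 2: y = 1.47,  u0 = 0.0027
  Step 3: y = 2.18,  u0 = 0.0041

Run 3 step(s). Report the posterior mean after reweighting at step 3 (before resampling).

step 1: w=[0.0291, 0.2058, 0.2503, 0.2178, 0.1101, 0.0912, 0.0464, 0.0464, 0.0028, 0.0000, 0.0000, 0.0000, 0.0000, 0.0000]  mean=-1.1704  Neff=5.6162  idx=[0, 1, 1, 1, 2, 2, 2, 3, 3, 3, 4, 4, 5, 6]
step 2: w=[0.0000, 0.0002, 0.0002, 0.0002, 0.0010, 0.0010, 0.0010, 0.0237, 0.0237, 0.0237, 0.1476, 0.1476, 0.1985, 0.4317]  mean=-0.1836  Neff=3.6899  idx=[6, 9, 10, 10, 11, 11, 12, 12, 13, 13, 13, 13, 13, 13]
step 3: w=[0.0000, 0.0025, 0.0283, 0.0283, 0.0283, 0.0283, 0.0428, 0.0428, 0.1331, 0.1331, 0.1331, 0.1331, 0.1331, 0.1331]  mean=0.0094  Neff=8.8336  idx=[2, 4, 6, 8, 8, 9, 9, 10, 10, 11, 11, 12, 12, 13]

post_mean = 0.0094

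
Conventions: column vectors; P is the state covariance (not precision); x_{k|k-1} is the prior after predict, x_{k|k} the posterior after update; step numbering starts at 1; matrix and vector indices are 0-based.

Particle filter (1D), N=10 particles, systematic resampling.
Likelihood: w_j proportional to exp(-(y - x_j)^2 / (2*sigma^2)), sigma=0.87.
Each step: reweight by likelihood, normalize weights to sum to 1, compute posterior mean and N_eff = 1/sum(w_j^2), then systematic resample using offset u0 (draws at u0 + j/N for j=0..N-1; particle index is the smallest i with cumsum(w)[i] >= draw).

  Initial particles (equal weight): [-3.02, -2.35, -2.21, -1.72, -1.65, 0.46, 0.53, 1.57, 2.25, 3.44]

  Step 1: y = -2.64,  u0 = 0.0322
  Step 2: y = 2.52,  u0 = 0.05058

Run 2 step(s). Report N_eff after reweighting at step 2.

N_eff = 3.1510

step 1: w=[0.2368, 0.2465, 0.2306, 0.1490, 0.1364, 0.0005, 0.0003, 0.0000, 0.0000, 0.0000]  mean=-2.2848  Neff=4.7441  idx=[0, 0, 0, 1, 1, 2, 2, 3, 3, 4]
step 2: w=[0.0001, 0.0001, 0.0001, 0.0062, 0.0062, 0.0151, 0.0151, 0.2754, 0.2754, 0.4063]  mean=-1.7144  Neff=3.1510  idx=[7, 7, 7, 8, 8, 8, 9, 9, 9, 9]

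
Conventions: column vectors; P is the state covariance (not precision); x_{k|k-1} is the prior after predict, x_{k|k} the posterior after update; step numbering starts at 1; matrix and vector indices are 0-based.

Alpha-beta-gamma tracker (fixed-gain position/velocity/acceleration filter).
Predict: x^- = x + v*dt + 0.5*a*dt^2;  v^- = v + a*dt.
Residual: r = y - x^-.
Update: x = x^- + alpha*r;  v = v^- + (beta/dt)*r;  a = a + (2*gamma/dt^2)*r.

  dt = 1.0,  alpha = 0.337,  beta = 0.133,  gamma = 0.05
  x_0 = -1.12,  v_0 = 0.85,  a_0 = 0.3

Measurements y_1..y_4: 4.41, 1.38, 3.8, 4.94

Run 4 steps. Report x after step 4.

step 1: x_pred=-0.1200  r=4.5300  x^+=1.4066  v^+=1.7525  a^+=0.7530
step 2: x_pred=3.5356  r=-2.1556  x^+=2.8092  v^+=2.2188  a^+=0.5374
step 3: x_pred=5.2967  r=-1.4967  x^+=4.7923  v^+=2.5572  a^+=0.3878
step 4: x_pred=7.5434  r=-2.6034  x^+=6.6660  v^+=2.5987  a^+=0.1274

x_post = 6.6660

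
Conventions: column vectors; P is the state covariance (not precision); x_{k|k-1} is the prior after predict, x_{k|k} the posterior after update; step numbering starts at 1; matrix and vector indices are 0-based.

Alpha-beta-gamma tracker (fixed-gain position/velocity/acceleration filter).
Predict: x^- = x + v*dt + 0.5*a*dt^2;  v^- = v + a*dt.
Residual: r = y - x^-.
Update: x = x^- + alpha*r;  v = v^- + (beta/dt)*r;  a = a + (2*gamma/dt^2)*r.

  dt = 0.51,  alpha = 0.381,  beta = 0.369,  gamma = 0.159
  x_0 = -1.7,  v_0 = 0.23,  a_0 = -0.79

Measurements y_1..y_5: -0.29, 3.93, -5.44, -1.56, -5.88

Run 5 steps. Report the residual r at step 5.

step 1: x_pred=-1.6854  r=1.3954  x^+=-1.1538  v^+=0.8367  a^+=0.9161
step 2: x_pred=-0.6079  r=4.5379  x^+=1.1210  v^+=4.5872  a^+=6.4641
step 3: x_pred=4.3012  r=-9.7412  x^+=0.5898  v^+=0.8359  a^+=-5.4455
step 4: x_pred=0.3079  r=-1.8679  x^+=-0.4038  v^+=-3.2928  a^+=-7.7292
step 5: x_pred=-3.0883  r=-2.7917  x^+=-4.1519  v^+=-9.2546  a^+=-11.1424

resid = -2.7917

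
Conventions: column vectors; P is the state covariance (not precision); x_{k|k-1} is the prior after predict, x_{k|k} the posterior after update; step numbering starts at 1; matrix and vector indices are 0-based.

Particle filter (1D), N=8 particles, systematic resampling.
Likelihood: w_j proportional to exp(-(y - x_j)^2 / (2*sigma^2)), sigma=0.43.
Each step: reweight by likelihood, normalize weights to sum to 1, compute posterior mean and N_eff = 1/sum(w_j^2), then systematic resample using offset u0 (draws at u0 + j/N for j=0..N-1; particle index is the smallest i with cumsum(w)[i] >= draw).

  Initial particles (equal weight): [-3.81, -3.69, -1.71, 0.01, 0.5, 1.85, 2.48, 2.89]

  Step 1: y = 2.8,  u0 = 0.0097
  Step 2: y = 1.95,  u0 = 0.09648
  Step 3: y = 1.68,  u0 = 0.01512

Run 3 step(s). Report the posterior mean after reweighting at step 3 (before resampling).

post_mean = 1.9831

step 1: w=[0.0000, 0.0000, 0.0000, 0.0000, 0.0000, 0.0478, 0.4157, 0.5365]  mean=2.6699  Neff=2.1601  idx=[5, 6, 6, 6, 7, 7, 7, 7]
step 2: w=[0.3548, 0.1705, 0.1705, 0.1705, 0.0334, 0.0334, 0.0334, 0.0334]  mean=2.3113  Neff=4.5965  idx=[0, 0, 0, 1, 2, 3, 3, 7]
step 3: w=[0.2641, 0.2641, 0.2641, 0.0506, 0.0506, 0.0506, 0.0506, 0.0054]  mean=1.9831  Neff=4.5566  idx=[0, 0, 1, 1, 1, 2, 2, 4]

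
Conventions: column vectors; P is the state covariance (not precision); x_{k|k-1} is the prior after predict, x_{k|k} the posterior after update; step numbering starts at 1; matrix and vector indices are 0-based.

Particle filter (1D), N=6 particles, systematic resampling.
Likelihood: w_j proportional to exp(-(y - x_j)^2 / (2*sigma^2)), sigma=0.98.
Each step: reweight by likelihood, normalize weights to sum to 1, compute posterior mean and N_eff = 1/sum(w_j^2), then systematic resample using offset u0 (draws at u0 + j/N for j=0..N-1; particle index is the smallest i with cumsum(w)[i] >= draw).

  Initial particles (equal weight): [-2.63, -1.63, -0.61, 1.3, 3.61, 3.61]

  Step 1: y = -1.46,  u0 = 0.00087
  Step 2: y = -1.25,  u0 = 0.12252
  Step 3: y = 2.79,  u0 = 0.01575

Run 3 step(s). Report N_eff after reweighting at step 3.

N_eff = 1.1288

step 1: w=[0.2248, 0.4517, 0.3148, 0.0087, 0.0000, 0.0000]  mean=-1.5083  Neff=2.8269  idx=[0, 0, 1, 1, 1, 2]
step 2: w=[0.0856, 0.0856, 0.2141, 0.2141, 0.2141, 0.1865]  mean=-1.6111  Neff=5.3494  idx=[1, 2, 3, 4, 4, 5]
step 3: w=[0.0001, 0.0148, 0.0148, 0.0148, 0.0148, 0.9407]  mean=-0.6705  Neff=1.1288  idx=[2, 5, 5, 5, 5, 5]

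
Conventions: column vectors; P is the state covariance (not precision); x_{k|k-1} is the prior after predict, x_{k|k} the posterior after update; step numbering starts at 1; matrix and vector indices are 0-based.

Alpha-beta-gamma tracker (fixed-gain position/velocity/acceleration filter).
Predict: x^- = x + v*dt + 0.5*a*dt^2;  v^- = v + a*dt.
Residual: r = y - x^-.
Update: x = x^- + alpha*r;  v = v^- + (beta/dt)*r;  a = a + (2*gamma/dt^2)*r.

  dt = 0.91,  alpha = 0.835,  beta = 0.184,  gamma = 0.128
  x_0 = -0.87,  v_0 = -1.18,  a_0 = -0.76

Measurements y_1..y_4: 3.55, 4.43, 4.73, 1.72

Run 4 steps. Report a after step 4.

a_post = -0.2607

step 1: x_pred=-2.2585  r=5.8085  x^+=2.5916  v^+=-0.6971  a^+=1.0356
step 2: x_pred=2.3860  r=2.0440  x^+=4.0927  v^+=0.6586  a^+=1.6675
step 3: x_pred=5.3825  r=-0.6525  x^+=4.8377  v^+=2.0441  a^+=1.4658
step 4: x_pred=7.3047  r=-5.5847  x^+=2.6415  v^+=2.2488  a^+=-0.2607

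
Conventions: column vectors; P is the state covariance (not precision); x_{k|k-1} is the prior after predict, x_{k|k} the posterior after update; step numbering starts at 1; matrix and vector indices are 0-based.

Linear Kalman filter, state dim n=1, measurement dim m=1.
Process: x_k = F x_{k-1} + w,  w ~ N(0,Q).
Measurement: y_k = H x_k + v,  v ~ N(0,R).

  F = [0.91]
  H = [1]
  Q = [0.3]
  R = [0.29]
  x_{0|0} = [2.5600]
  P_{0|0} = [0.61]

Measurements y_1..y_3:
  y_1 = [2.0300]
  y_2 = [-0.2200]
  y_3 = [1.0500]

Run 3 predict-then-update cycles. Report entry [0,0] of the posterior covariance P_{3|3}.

step 1: x^-=[2.3296]  P^-=[0.8051]  S=[1.0951]  K=[0.7352]  nu=[-0.2996]  x^+=[2.1093]  P^+=[0.2132]
step 2: x^-=[1.9195]  P^-=[0.4766]  S=[0.7666]  K=[0.6217]  nu=[-2.1395]  x^+=[0.5894]  P^+=[0.1803]
step 3: x^-=[0.5364]  P^-=[0.4493]  S=[0.7393]  K=[0.6077]  nu=[0.5136]  x^+=[0.8485]  P^+=[0.1762]

P_post[0,0] = 0.1762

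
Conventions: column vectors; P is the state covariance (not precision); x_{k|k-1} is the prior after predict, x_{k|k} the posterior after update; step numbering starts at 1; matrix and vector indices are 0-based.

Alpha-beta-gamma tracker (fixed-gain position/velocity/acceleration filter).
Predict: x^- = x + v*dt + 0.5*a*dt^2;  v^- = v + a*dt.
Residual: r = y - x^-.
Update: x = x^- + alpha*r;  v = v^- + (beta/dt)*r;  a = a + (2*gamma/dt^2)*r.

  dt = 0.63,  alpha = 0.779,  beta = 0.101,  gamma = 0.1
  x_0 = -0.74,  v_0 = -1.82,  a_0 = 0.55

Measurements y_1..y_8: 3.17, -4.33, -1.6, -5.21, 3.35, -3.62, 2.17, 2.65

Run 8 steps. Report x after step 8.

step 1: x_pred=-1.7775  r=4.9475  x^+=2.0766  v^+=-0.6803  a^+=3.0430
step 2: x_pred=2.2519  r=-6.5819  x^+=-2.8754  v^+=0.1816  a^+=-0.2736
step 3: x_pred=-2.8153  r=1.2153  x^+=-1.8686  v^+=0.2041  a^+=0.3388
step 4: x_pred=-1.6728  r=-3.5372  x^+=-4.4283  v^+=-0.1496  a^+=-1.4436
step 5: x_pred=-4.8090  r=8.1590  x^+=1.5469  v^+=0.2490  a^+=2.6677
step 6: x_pred=2.2331  r=-5.8531  x^+=-2.3265  v^+=0.9913  a^+=-0.2817
step 7: x_pred=-1.7579  r=3.9279  x^+=1.3019  v^+=1.4435  a^+=1.6976
step 8: x_pred=2.5483  r=0.1017  x^+=2.6275  v^+=2.5293  a^+=1.7489

x_post = 2.6275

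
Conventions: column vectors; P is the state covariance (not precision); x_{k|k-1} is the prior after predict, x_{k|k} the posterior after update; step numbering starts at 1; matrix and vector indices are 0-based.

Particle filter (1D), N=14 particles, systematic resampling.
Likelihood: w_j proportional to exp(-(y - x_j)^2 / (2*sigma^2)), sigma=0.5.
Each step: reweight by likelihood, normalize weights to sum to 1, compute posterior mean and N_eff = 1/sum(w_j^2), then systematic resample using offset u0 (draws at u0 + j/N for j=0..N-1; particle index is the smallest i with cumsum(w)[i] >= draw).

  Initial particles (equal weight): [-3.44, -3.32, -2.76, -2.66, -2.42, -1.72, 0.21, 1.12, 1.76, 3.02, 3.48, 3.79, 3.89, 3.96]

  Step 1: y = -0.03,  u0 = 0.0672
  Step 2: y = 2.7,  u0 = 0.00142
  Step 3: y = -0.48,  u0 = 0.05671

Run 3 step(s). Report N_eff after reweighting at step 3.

N_eff = 1.4387

step 1: w=[0.0000, 0.0000, 0.0000, 0.0000, 0.0000, 0.0034, 0.9214, 0.0734, 0.0017, 0.0000, 0.0000, 0.0000, 0.0000, 0.0000]  mean=0.2728  Neff=1.1703  idx=[6, 6, 6, 6, 6, 6, 6, 6, 6, 6, 6, 6, 6, 7]
step 2: w=[0.0006, 0.0006, 0.0006, 0.0006, 0.0006, 0.0006, 0.0006, 0.0006, 0.0006, 0.0006, 0.0006, 0.0006, 0.0006, 0.9922]  mean=1.1129  Neff=1.0158  idx=[2, 13, 13, 13, 13, 13, 13, 13, 13, 13, 13, 13, 13, 13]
step 3: w=[0.8324, 0.0129, 0.0129, 0.0129, 0.0129, 0.0129, 0.0129, 0.0129, 0.0129, 0.0129, 0.0129, 0.0129, 0.0129, 0.0129]  mean=0.3625  Neff=1.4387  idx=[0, 0, 0, 0, 0, 0, 0, 0, 0, 0, 0, 1, 7, 12]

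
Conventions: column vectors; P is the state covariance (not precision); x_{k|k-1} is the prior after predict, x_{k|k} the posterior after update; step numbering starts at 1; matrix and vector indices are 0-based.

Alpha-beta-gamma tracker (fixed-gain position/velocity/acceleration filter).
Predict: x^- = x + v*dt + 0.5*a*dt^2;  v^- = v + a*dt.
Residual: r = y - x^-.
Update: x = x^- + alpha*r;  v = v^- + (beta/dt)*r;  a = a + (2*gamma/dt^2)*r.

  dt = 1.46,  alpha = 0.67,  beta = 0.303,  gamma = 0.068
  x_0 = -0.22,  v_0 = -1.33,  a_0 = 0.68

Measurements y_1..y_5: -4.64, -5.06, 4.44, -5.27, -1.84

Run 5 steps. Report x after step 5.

x_post = -0.9584

step 1: x_pred=-1.4371  r=-3.2029  x^+=-3.5830  v^+=-1.0019  a^+=0.4756
step 2: x_pred=-4.5389  r=-0.5211  x^+=-4.8880  v^+=-0.4156  a^+=0.4424
step 3: x_pred=-5.0233  r=9.4633  x^+=1.3171  v^+=2.1942  a^+=1.0462
step 4: x_pred=5.6357  r=-10.9057  x^+=-1.6711  v^+=1.4584  a^+=0.3504
step 5: x_pred=0.8315  r=-2.6715  x^+=-0.9584  v^+=1.4155  a^+=0.1799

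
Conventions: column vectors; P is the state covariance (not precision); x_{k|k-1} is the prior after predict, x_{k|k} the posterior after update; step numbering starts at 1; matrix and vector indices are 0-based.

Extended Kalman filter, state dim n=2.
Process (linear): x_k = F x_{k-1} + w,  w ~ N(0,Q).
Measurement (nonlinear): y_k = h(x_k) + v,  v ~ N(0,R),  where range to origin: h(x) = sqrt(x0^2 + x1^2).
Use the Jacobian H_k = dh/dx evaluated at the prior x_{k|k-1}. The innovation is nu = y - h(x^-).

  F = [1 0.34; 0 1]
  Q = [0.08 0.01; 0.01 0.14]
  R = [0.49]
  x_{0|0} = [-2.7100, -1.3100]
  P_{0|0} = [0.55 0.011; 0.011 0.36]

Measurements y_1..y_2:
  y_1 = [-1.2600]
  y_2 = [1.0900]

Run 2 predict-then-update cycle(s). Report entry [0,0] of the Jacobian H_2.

H_jac[0,0] = -0.9893

step 1: x^-=[-3.1554, -1.3100]  P^-=[0.6791 0.1434; 0.1434 0.5000]  H_jac=[-0.9236 -0.3834]  S=[1.2443]  K=[-0.5482; -0.2605]  nu=[-4.6765]  x^+=[-0.5916, -0.0917]  P^+=[0.3051 -0.0343; -0.0343 0.4156]
step 2: x^-=[-0.6228, -0.0917]  P^-=[0.4098 0.1170; 0.1170 0.5556]  H_jac=[-0.9893 -0.1457]  S=[0.9366]  K=[-0.4511; -0.2100]  nu=[0.4605]  x^+=[-0.8305, -0.1884]  P^+=[0.2192 0.0283; 0.0283 0.5143]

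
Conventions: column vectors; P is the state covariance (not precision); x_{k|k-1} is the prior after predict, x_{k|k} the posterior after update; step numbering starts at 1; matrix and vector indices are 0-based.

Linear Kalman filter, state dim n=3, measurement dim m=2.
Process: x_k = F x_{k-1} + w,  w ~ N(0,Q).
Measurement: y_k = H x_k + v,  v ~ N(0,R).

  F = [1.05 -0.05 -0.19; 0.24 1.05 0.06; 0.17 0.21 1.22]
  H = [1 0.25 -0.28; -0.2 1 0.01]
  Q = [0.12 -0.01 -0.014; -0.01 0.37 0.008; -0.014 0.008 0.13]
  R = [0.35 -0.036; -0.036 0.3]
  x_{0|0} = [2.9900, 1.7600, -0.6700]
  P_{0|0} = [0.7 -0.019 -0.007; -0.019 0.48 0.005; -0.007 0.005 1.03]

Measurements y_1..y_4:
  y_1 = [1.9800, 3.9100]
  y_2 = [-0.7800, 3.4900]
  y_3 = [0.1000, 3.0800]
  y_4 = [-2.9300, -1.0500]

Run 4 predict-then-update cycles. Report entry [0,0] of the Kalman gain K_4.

step 1: x^-=[3.1788, 2.5254, 0.0605]  P^-=[0.9350 0.1076 -0.1461; 0.1076 0.9341 0.2178; -0.1461 0.2178 1.7028]  S=[1.5820 0.0379; 0.0379 1.2335]  K=[0.6359 -0.0851; 0.1594 0.7367; -0.3647 0.2253]  nu=[-1.8132, 2.0198]  x^+=[1.8539, 3.7242, 1.1767]  P^+=[0.2904 0.0073 0.2378; 0.0073 0.2156 0.1139; 0.2378 0.1139 1.4360]
step 2: x^-=[1.5368, 4.4259, 2.5329]  P^-=[0.3991 0.0245 -0.0102; 0.0245 0.6544 0.3936; -0.0102 0.3936 2.4427]  S=[0.9444 -0.0457; -0.0457 0.9688]  K=[0.4303 -0.0369; 0.1154 0.6800; -0.6113 0.4048]  nu=[-2.7141, -0.6539]  x^+=[0.3930, 3.6681, 3.9274]  P^+=[0.2214 0.0151 0.2616; 0.0151 0.2011 0.1767; 0.2616 0.1767 1.9084]
step 3: x^-=[-0.5169, 4.1815, 5.6286]  P^-=[0.3309 -0.0013 -0.1069; -0.0013 0.6487 0.5124; -0.1069 0.5124 3.1859]  S=[0.9587 -0.0994; -0.0994 0.9735]  K=[0.3727 -0.0323; 0.0888 0.6810; -0.8572 0.4935]  nu=[1.1476, -1.2612]  x^+=[-0.0485, 3.4245, 4.0224]  P^+=[0.1943 0.0134 0.2360; 0.0134 0.2017 0.2045; 0.2360 0.2045 2.1603]
step 4: x^-=[-0.9864, 3.8255, 5.6183]  P^-=[0.3211 -0.0190 -0.2053; -0.0190 0.6507 0.5577; -0.2053 0.5577 3.5635]  S=[1.0185 -0.1338; -0.1338 0.9835]  K=[0.3621 -0.0374; 0.0774 0.6817; -0.9771 0.5121]  nu=[-1.3269, -5.1289]  x^+=[-1.2751, 0.2264, 4.2883]  P^+=[0.1825 0.0102 0.2035; 0.0102 0.2017 0.2075; 0.2035 0.2075 2.1994]

K[0,0] = 0.3621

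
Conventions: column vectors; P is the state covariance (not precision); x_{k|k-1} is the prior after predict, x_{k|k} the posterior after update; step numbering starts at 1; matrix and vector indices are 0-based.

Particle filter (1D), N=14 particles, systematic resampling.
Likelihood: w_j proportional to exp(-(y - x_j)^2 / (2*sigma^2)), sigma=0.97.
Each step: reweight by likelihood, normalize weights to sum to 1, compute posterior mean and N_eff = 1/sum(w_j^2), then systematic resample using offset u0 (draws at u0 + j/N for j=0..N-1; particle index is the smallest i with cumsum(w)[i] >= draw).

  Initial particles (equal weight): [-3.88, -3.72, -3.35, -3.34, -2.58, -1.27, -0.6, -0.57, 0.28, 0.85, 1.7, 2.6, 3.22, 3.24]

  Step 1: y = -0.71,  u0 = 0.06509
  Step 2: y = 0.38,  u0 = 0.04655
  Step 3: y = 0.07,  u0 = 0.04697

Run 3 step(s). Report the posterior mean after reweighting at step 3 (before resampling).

post_mean = -0.1508

step 1: w=[0.0012, 0.0020, 0.0062, 0.0064, 0.0393, 0.2134, 0.2505, 0.2495, 0.1498, 0.0692, 0.0115, 0.0007, 0.0001, 0.0001]  mean=-0.5968  Neff=5.0110  idx=[5, 5, 5, 6, 6, 6, 6, 7, 7, 7, 8, 8, 9, 10]
step 2: w=[0.0286, 0.0286, 0.0286, 0.0729, 0.0729, 0.0729, 0.0729, 0.0751, 0.0751, 0.0751, 0.1207, 0.1207, 0.1079, 0.0481]  mean=-0.1711  Neff=11.9433  idx=[1, 3, 4, 5, 6, 7, 8, 9, 10, 10, 11, 11, 12, 13]
step 3: w=[0.0356, 0.0728, 0.0728, 0.0728, 0.0728, 0.0743, 0.0743, 0.0743, 0.0902, 0.0902, 0.0902, 0.0902, 0.0669, 0.0225]  mean=-0.1508  Neff=13.0589  idx=[1, 2, 3, 4, 5, 6, 7, 7, 8, 9, 10, 11, 11, 12]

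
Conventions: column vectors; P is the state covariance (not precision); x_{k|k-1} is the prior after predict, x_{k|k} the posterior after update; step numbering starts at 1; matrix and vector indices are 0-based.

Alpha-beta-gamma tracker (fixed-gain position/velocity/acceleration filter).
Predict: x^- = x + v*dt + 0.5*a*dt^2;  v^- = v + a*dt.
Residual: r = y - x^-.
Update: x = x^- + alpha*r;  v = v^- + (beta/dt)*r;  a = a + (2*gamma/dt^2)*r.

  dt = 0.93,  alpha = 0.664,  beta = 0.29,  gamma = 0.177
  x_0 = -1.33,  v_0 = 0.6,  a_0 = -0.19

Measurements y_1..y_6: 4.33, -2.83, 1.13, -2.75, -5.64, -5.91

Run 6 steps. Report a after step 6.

step 1: x_pred=-0.8542  r=5.1842  x^+=2.5881  v^+=2.0399  a^+=1.9319
step 2: x_pred=5.3206  r=-8.1506  x^+=-0.0914  v^+=1.2949  a^+=-1.4042
step 3: x_pred=0.5056  r=0.6244  x^+=0.9202  v^+=0.1837  a^+=-1.1486
step 4: x_pred=0.5944  r=-3.3444  x^+=-1.6263  v^+=-1.9274  a^+=-2.5174
step 5: x_pred=-4.5074  r=-1.1326  x^+=-5.2594  v^+=-4.6218  a^+=-2.9810
step 6: x_pred=-10.8468  r=4.9368  x^+=-7.5688  v^+=-5.8547  a^+=-0.9604

a_post = -0.9604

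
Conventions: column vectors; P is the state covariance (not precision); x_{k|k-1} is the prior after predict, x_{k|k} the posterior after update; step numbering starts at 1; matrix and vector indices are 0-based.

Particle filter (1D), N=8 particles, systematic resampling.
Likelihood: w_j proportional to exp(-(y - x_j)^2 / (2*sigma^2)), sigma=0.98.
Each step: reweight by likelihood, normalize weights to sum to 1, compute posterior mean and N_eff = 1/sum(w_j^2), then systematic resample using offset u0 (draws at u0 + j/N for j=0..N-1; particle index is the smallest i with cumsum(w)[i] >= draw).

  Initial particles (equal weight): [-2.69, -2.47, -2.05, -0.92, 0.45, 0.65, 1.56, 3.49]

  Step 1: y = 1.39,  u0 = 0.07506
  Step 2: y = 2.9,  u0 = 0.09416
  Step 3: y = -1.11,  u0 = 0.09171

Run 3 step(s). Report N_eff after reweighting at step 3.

step 1: w=[0.0001, 0.0002, 0.0008, 0.0245, 0.2491, 0.2968, 0.3888, 0.0397]  mean=1.0253  Neff=3.2953  idx=[4, 4, 5, 5, 6, 6, 6, 6]
step 2: w=[0.0244, 0.0244, 0.0398, 0.0398, 0.2179, 0.2179, 0.2179, 0.2179]  mean=1.4335  Neff=5.1465  idx=[3, 4, 4, 5, 6, 6, 7, 7]
step 3: w=[0.5381, 0.0660, 0.0660, 0.0660, 0.0660, 0.0660, 0.0660, 0.0660]  mean=1.0703  Neff=3.1243  idx=[0, 0, 0, 0, 1, 3, 5, 7]

N_eff = 3.1243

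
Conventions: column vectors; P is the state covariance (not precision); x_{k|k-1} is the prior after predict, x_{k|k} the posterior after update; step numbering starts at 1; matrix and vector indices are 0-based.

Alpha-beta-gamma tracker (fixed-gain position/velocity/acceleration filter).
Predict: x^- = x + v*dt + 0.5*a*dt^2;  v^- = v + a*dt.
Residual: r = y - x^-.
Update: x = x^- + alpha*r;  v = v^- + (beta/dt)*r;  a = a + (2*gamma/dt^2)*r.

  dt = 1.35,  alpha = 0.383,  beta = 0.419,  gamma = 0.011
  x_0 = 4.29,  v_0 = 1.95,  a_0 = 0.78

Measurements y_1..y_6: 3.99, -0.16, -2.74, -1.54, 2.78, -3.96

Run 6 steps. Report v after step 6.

step 1: x_pred=7.6333  r=-3.6433  x^+=6.2379  v^+=1.8722  a^+=0.7360
step 2: x_pred=9.4361  r=-9.5961  x^+=5.7608  v^+=-0.1125  a^+=0.6202
step 3: x_pred=6.1741  r=-8.9141  x^+=2.7600  v^+=-2.0419  a^+=0.5126
step 4: x_pred=0.4705  r=-2.0105  x^+=-0.2995  v^+=-1.9739  a^+=0.4883
step 5: x_pred=-2.5194  r=5.2994  x^+=-0.4897  v^+=0.3300  a^+=0.5523
step 6: x_pred=0.4591  r=-4.4191  x^+=-1.2334  v^+=-0.2959  a^+=0.4989

v_post = -0.2959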